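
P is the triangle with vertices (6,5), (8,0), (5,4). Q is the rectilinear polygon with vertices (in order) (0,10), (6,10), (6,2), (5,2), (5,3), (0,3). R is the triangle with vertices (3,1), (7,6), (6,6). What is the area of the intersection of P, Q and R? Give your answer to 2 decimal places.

The intersection is the polygon with vertices (6,5), (6,4.75), (5.194,3.742), (5,4).
By the shoelace formula its area is 0.33.

0.33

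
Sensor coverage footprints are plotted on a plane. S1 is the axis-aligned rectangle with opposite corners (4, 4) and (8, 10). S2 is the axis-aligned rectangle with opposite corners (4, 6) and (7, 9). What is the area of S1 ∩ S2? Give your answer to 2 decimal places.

|S1∩S2|: x∈[4,7], y∈[6,9] → 3·3 = 9.

9.00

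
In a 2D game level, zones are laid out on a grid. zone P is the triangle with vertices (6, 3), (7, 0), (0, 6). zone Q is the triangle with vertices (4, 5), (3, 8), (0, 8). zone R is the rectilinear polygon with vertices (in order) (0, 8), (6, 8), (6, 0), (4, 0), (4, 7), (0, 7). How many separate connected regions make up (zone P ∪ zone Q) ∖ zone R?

3

(zone P ∪ zone Q) ∖ zone R splits into 3 disjoint pieces (area 1.0714, area 2.8571, area 2).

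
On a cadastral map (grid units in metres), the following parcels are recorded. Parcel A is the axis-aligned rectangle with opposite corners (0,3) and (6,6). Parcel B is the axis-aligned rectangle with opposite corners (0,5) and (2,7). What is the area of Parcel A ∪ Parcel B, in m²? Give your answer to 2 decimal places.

20.00

By inclusion–exclusion:
Individual areas: |Parcel A| = 18, |Parcel B| = 4.
|Parcel A∩Parcel B|: x∈[0,2], y∈[5,6] → 2·1 = 2.
|Parcel A ∪ Parcel B| = 22 − 2 = 20.00.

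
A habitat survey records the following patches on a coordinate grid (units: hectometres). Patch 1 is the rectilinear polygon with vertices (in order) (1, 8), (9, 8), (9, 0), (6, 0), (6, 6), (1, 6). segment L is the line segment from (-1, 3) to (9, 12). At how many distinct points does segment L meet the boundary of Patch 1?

The segment meets the boundary at (4.556,8), (2.333,6).

2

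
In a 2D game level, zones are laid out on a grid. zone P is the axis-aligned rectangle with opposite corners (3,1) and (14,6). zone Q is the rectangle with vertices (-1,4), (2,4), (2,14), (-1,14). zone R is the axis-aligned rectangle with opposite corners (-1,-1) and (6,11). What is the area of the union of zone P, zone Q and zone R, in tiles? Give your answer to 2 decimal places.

By inclusion–exclusion:
Individual areas: |zone P| = 55, |zone Q| = 30, |zone R| = 84.
|zone P∩zone Q| = 0 (no overlap).
|zone P∩zone R|: x∈[3,6], y∈[1,6] → 3·5 = 15.
|zone Q∩zone R|: x∈[-1,2], y∈[4,11] → 3·7 = 21.
|zone P∩zone Q∩zone R| = 0.
|zone P ∪ zone Q ∪ zone R| = 169 − 36 + 0 = 133.00.

133.00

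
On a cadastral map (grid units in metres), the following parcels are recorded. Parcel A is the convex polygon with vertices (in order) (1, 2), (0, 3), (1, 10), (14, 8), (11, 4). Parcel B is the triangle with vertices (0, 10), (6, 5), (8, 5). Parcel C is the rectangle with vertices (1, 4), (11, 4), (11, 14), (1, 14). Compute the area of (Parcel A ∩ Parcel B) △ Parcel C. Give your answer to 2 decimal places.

|Parcel A ∩ Parcel B| = 4.9145.
|(Parcel A ∩ Parcel B) ∩ Parcel C| = 4.8958.
|(Parcel A ∩ Parcel B) △ Parcel C| = 4.9145 + 100 − 9.7917 = 95.12.

95.12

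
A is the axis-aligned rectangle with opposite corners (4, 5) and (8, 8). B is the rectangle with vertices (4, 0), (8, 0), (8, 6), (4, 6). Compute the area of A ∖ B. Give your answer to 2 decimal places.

8.00

|A∩B|: x∈[4,8], y∈[5,6] → 4·1 = 4.
|A| = 12.
|A ∖ B| = |A| − |A∩B| = 12 − 4 = 8.00.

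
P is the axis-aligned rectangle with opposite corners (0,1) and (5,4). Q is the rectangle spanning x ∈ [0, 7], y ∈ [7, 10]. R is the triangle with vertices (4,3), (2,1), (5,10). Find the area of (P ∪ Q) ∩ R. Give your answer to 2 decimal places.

3.43

|P ∪ Q| = 36.
|(P ∪ Q) ∩ R| = 3.43.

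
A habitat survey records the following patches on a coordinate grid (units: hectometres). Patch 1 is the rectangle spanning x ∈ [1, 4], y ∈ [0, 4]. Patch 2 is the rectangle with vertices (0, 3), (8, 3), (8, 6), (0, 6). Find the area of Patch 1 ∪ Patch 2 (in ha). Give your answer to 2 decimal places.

By inclusion–exclusion:
Individual areas: |Patch 1| = 12, |Patch 2| = 24.
|Patch 1∩Patch 2|: x∈[1,4], y∈[3,4] → 3·1 = 3.
|Patch 1 ∪ Patch 2| = 36 − 3 = 33.00.

33.00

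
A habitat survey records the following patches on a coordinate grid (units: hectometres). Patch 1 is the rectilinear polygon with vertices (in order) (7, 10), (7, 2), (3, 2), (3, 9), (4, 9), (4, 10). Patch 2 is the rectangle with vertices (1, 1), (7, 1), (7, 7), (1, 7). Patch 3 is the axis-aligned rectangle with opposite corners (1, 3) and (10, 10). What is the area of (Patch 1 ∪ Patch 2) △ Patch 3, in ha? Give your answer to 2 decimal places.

40.00

|Patch 1 ∪ Patch 2| = 47.
|(Patch 1 ∪ Patch 2) ∩ Patch 3| = 35.
|(Patch 1 ∪ Patch 2) △ Patch 3| = 47 + 63 − 70 = 40.00.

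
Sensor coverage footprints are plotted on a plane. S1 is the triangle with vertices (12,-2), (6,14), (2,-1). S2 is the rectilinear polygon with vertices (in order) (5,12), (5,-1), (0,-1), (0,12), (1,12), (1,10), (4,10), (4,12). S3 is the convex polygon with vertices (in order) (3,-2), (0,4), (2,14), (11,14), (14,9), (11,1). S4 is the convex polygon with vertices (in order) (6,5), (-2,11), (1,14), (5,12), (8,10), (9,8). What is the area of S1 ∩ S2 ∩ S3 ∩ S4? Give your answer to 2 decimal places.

The intersection is the polygon with vertices (5,10.25), (5,5.75), (4,6.5).
By the shoelace formula its area is 2.25.

2.25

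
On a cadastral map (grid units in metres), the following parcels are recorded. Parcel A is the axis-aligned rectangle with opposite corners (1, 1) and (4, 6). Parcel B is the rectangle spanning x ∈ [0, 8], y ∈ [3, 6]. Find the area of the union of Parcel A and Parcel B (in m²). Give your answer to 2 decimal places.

30.00

By inclusion–exclusion:
Individual areas: |Parcel A| = 15, |Parcel B| = 24.
|Parcel A∩Parcel B|: x∈[1,4], y∈[3,6] → 3·3 = 9.
|Parcel A ∪ Parcel B| = 39 − 9 = 30.00.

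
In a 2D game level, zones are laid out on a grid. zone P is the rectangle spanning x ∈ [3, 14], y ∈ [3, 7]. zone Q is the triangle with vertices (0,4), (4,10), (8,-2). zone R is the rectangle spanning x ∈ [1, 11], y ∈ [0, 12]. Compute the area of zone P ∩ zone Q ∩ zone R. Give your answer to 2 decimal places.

10.67

The intersection is the polygon with vertices (3,7), (5,7), (6.333,3), (3,3).
By the shoelace formula its area is 10.67.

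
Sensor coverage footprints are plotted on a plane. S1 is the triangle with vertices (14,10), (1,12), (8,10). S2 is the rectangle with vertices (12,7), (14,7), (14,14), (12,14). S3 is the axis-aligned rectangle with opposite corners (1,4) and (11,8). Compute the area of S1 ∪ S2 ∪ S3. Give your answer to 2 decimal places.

59.69

By inclusion–exclusion:
Individual areas: |S1| = 6, |S2| = 14, |S3| = 40.
|S1∩S2| = 0.3077.
|S1∩S3| = 0.
|S2∩S3| = 0 (no overlap).
|S1∩S2∩S3| = 0.
|S1 ∪ S2 ∪ S3| = 60 − 0.3077 + 0 = 59.69.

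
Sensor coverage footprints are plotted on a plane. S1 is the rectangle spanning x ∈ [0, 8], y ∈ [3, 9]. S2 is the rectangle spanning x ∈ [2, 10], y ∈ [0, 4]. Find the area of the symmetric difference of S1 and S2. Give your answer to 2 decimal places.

68.00

|S1∩S2|: x∈[2,8], y∈[3,4] → 6·1 = 6.
|S1 △ S2| = |S1| + |S2| − 2·|S1∩S2| = 48 + 32 − 12 = 68.00.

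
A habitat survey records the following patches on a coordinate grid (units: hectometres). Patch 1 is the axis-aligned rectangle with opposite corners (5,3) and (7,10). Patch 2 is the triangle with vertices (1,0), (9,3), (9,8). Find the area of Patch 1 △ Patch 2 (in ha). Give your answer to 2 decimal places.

|Patch 1| = 14, |Patch 2| = 20, |Patch 1∩Patch 2| = 4.
|Patch 1 △ Patch 2| = |Patch 1| + |Patch 2| − 2·|Patch 1∩Patch 2| = 14 + 20 − 8 = 26.00.

26.00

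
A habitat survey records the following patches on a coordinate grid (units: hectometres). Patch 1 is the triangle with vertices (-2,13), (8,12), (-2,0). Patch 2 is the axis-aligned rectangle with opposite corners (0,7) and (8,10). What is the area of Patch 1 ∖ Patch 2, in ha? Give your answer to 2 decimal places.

|Patch 1| = 65, |Patch 1∩Patch 2| = 15.25.
|Patch 1 ∖ Patch 2| = |Patch 1| − |Patch 1∩Patch 2| = 65 − 15.25 = 49.75.

49.75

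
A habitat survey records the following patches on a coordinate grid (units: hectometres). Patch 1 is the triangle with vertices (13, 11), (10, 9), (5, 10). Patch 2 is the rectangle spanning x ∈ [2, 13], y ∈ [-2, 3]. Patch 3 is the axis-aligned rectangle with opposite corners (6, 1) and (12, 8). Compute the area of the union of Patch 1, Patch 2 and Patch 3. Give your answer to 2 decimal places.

91.50

By inclusion–exclusion:
Individual areas: |Patch 1| = 6.5, |Patch 2| = 55, |Patch 3| = 42.
|Patch 1∩Patch 2| = 0.
|Patch 1∩Patch 3| = 0.
|Patch 2∩Patch 3|: x∈[6,12], y∈[1,3] → 6·2 = 12.
|Patch 1∩Patch 2∩Patch 3| = 0.
|Patch 1 ∪ Patch 2 ∪ Patch 3| = 103.5 − 12 + 0 = 91.50.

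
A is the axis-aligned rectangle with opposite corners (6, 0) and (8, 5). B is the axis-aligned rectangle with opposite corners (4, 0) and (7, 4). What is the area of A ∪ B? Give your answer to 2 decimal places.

18.00

By inclusion–exclusion:
Individual areas: |A| = 10, |B| = 12.
|A∩B|: x∈[6,7], y∈[0,4] → 1·4 = 4.
|A ∪ B| = 22 − 4 = 18.00.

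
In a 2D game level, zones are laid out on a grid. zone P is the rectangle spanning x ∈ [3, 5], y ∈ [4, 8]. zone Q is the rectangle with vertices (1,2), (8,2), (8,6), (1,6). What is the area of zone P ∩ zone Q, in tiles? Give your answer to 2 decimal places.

4.00

|zone P∩zone Q|: x∈[3,5], y∈[4,6] → 2·2 = 4.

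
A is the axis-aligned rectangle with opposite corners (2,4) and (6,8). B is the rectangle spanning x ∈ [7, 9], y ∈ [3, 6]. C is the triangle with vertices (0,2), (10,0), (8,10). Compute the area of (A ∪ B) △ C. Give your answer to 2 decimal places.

42.20

|A ∪ B| = 22.
|(A ∪ B) ∩ C| = 13.9.
|(A ∪ B) △ C| = 22 + 48 − 27.8 = 42.20.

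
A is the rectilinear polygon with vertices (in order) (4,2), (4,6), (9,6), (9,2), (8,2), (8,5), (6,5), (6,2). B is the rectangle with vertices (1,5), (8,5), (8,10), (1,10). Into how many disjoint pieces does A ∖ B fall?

2

A ∖ B splits into 2 disjoint pieces (area 6, area 4).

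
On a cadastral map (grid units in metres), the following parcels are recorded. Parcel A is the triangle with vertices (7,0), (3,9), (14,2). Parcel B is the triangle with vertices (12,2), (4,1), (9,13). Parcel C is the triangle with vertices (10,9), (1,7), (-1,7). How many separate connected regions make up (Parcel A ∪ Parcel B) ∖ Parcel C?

2

(Parcel A ∪ Parcel B) ∖ Parcel C splits into 2 disjoint pieces (area 57.9651, area 0.6568).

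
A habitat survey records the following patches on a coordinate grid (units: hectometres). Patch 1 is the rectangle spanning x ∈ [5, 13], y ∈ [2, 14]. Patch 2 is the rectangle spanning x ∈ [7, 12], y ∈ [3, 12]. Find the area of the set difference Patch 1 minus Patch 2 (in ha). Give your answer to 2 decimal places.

51.00

|Patch 1∩Patch 2|: x∈[7,12], y∈[3,12] → 5·9 = 45.
|Patch 1| = 96.
|Patch 1 ∖ Patch 2| = |Patch 1| − |Patch 1∩Patch 2| = 96 − 45 = 51.00.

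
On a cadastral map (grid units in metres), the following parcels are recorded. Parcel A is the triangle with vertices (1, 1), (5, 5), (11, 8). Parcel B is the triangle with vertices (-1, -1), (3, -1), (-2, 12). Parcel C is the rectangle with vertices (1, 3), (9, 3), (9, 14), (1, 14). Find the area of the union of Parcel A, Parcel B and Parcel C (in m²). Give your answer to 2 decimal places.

114.85

By inclusion–exclusion:
Individual areas: |Parcel A| = 6, |Parcel B| = 26, |Parcel C| = 88.
|Parcel A∩Parcel B| = 0.1293.
|Parcel A∩Parcel C| = 4.7429.
|Parcel B∩Parcel C| = 0.2769.
|Parcel A∩Parcel B∩Parcel C| = 0.
|Parcel A ∪ Parcel B ∪ Parcel C| = 120 − 5.1491 + 0 = 114.85.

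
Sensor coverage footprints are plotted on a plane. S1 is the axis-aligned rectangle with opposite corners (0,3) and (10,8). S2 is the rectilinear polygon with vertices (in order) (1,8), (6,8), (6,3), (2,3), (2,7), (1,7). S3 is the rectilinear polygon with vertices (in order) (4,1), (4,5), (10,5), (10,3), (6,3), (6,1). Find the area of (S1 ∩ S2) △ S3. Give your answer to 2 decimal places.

|S1 ∩ S2| = 21.
|(S1 ∩ S2) ∩ S3| = 4.
|(S1 ∩ S2) △ S3| = 21 + 16 − 8 = 29.00.

29.00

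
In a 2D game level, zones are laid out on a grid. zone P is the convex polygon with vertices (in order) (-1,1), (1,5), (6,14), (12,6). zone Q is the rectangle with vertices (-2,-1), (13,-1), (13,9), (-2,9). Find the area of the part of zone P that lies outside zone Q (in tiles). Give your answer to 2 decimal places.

16.32

|zone P| = 68, |zone P∩zone Q| = 51.6806.
|zone P ∖ zone Q| = |zone P| − |zone P∩zone Q| = 68 − 51.6806 = 16.32.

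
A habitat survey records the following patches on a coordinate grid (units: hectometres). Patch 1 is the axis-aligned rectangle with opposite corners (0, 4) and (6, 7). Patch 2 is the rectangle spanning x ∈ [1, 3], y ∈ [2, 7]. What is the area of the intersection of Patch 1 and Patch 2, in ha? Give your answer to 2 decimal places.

|Patch 1∩Patch 2|: x∈[1,3], y∈[4,7] → 2·3 = 6.

6.00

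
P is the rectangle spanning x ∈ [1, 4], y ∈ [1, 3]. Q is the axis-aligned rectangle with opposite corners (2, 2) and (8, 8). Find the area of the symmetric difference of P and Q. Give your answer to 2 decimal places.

38.00

|P∩Q|: x∈[2,4], y∈[2,3] → 2·1 = 2.
|P △ Q| = |P| + |Q| − 2·|P∩Q| = 6 + 36 − 4 = 38.00.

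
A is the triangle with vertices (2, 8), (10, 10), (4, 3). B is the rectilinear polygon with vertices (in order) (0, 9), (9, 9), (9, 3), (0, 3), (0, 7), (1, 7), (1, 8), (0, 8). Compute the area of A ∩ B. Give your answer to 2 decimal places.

The intersection is the polygon with vertices (6,9), (9,9), (9,8.833), (4,3), (2,8).
By the shoelace formula its area is 20.42.

20.42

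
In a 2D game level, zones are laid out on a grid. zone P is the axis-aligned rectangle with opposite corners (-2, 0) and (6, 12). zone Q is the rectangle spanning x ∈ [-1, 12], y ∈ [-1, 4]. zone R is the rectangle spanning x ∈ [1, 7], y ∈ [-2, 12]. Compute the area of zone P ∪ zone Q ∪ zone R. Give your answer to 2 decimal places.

By inclusion–exclusion:
Individual areas: |zone P| = 96, |zone Q| = 65, |zone R| = 84.
|zone P∩zone Q|: x∈[-1,6], y∈[0,4] → 7·4 = 28.
|zone P∩zone R|: x∈[1,6], y∈[0,12] → 5·12 = 60.
|zone Q∩zone R|: x∈[1,7], y∈[-1,4] → 6·5 = 30.
|zone P∩zone Q∩zone R| = 20.
|zone P ∪ zone Q ∪ zone R| = 245 − 118 + 20 = 147.00.

147.00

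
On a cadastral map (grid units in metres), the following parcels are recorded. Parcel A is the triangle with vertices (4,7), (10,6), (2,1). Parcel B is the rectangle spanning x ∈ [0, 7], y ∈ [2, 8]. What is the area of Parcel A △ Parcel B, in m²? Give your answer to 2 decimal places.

|Parcel A| = 19, |Parcel B| = 42, |Parcel A∩Parcel B| = 14.8042.
|Parcel A △ Parcel B| = |Parcel A| + |Parcel B| − 2·|Parcel A∩Parcel B| = 19 + 42 − 29.6083 = 31.39.

31.39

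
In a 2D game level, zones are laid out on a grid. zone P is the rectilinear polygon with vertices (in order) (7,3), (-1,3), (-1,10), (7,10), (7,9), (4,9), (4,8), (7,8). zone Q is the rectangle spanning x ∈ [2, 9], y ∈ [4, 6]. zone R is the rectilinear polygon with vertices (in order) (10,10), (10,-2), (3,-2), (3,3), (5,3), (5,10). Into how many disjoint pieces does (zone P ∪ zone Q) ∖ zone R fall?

1

(zone P ∪ zone Q) ∖ zone R is a single connected region.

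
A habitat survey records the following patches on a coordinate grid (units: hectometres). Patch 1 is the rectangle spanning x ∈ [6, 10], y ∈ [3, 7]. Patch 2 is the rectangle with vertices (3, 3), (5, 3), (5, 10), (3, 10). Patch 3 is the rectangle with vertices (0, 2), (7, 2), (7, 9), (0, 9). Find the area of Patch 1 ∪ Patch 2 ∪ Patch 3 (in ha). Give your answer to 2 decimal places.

63.00

By inclusion–exclusion:
Individual areas: |Patch 1| = 16, |Patch 2| = 14, |Patch 3| = 49.
|Patch 1∩Patch 2| = 0 (no overlap).
|Patch 1∩Patch 3|: x∈[6,7], y∈[3,7] → 1·4 = 4.
|Patch 2∩Patch 3|: x∈[3,5], y∈[3,9] → 2·6 = 12.
|Patch 1∩Patch 2∩Patch 3| = 0.
|Patch 1 ∪ Patch 2 ∪ Patch 3| = 79 − 16 + 0 = 63.00.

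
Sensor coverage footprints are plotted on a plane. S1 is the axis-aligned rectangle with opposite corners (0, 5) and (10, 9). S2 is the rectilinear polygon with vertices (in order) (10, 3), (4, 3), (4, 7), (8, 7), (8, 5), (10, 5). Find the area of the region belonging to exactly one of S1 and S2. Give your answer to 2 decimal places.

44.00

|S1| = 40, |S2| = 20, |S1∩S2| = 8.
|S1 △ S2| = |S1| + |S2| − 2·|S1∩S2| = 40 + 20 − 16 = 44.00.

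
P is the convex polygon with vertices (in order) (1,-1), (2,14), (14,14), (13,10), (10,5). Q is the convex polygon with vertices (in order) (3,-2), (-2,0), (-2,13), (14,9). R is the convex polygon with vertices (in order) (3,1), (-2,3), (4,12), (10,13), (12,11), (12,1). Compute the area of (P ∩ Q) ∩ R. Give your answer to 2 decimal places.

75.62

The region (P ∩ Q) ∩ R is the polygon with vertices (12,9.5), (12,8.333), (10,5), (4,1), (3,1), (1.182,1.727), (1.63,8.444), (3.714,11.571).
By the shoelace formula its area is 75.62.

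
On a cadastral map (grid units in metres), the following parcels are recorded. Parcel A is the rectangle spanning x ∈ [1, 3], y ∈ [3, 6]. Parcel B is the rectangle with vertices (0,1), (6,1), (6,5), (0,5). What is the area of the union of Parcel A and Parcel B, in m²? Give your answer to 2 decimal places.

26.00

By inclusion–exclusion:
Individual areas: |Parcel A| = 6, |Parcel B| = 24.
|Parcel A∩Parcel B|: x∈[1,3], y∈[3,5] → 2·2 = 4.
|Parcel A ∪ Parcel B| = 30 − 4 = 26.00.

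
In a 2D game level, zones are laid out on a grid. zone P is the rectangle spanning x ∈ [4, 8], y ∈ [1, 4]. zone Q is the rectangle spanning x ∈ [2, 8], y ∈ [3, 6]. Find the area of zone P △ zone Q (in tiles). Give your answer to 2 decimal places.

|zone P∩zone Q|: x∈[4,8], y∈[3,4] → 4·1 = 4.
|zone P △ zone Q| = |zone P| + |zone Q| − 2·|zone P∩zone Q| = 12 + 18 − 8 = 22.00.

22.00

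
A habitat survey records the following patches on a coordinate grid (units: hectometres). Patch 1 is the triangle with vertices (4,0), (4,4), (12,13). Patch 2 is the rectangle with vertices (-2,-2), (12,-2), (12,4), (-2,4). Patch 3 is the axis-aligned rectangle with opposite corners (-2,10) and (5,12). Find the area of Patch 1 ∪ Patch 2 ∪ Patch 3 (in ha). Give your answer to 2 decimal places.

109.08

By inclusion–exclusion:
Individual areas: |Patch 1| = 16, |Patch 2| = 84, |Patch 3| = 14.
|Patch 1∩Patch 2| = 4.9231.
|Patch 1∩Patch 3| = 0.
|Patch 2∩Patch 3| = 0 (no overlap).
|Patch 1∩Patch 2∩Patch 3| = 0.
|Patch 1 ∪ Patch 2 ∪ Patch 3| = 114 − 4.9231 + 0 = 109.08.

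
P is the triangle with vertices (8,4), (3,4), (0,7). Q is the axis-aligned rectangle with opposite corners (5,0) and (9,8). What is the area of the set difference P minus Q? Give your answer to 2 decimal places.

|P| = 7.5, |P∩Q| = 1.6875.
|P ∖ Q| = |P| − |P∩Q| = 7.5 − 1.6875 = 5.81.

5.81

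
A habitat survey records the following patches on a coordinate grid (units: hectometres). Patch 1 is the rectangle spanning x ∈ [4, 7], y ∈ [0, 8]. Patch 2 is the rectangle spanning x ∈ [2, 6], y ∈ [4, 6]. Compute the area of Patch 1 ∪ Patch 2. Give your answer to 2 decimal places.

28.00

By inclusion–exclusion:
Individual areas: |Patch 1| = 24, |Patch 2| = 8.
|Patch 1∩Patch 2|: x∈[4,6], y∈[4,6] → 2·2 = 4.
|Patch 1 ∪ Patch 2| = 32 − 4 = 28.00.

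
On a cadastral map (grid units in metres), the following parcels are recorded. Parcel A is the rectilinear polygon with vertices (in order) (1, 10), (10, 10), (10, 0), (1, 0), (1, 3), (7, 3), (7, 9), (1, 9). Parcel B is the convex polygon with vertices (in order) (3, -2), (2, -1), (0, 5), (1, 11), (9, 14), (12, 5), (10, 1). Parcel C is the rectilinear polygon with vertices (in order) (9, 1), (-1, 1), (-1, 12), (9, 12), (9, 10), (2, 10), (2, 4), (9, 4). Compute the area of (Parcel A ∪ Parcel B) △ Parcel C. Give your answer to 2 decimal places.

103.00

|Parcel A ∪ Parcel B| = 133.3333.
|(Parcel A ∪ Parcel B) ∩ Parcel C| = 49.1667.
|(Parcel A ∪ Parcel B) △ Parcel C| = 133.3333 + 68 − 98.3333 = 103.00.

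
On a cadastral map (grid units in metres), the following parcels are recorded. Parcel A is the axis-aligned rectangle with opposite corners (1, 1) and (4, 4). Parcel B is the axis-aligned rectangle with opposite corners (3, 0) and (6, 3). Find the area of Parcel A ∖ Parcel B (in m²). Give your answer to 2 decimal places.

7.00

|Parcel A∩Parcel B|: x∈[3,4], y∈[1,3] → 1·2 = 2.
|Parcel A| = 9.
|Parcel A ∖ Parcel B| = |Parcel A| − |Parcel A∩Parcel B| = 9 − 2 = 7.00.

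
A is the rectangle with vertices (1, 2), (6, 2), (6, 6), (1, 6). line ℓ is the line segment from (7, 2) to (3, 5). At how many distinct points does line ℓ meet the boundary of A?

1

The segment meets the boundary at (6,2.75).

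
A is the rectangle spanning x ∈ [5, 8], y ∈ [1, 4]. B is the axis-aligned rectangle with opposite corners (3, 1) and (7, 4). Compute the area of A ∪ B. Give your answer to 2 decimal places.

By inclusion–exclusion:
Individual areas: |A| = 9, |B| = 12.
|A∩B|: x∈[5,7], y∈[1,4] → 2·3 = 6.
|A ∪ B| = 21 − 6 = 15.00.

15.00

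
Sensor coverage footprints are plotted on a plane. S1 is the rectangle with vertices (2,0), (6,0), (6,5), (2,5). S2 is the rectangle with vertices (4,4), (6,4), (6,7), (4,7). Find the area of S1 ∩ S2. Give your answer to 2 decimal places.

2.00

|S1∩S2|: x∈[4,6], y∈[4,5] → 2·1 = 2.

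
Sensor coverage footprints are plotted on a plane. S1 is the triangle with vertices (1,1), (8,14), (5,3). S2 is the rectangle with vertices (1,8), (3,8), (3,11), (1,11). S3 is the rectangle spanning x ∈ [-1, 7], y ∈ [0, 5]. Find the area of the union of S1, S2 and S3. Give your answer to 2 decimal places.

56.76

By inclusion–exclusion:
Individual areas: |S1| = 19, |S2| = 6, |S3| = 40.
|S1∩S2| = 0.
|S1∩S3| = 8.2378.
|S2∩S3| = 0 (no overlap).
|S1∩S2∩S3| = 0.
|S1 ∪ S2 ∪ S3| = 65 − 8.2378 + 0 = 56.76.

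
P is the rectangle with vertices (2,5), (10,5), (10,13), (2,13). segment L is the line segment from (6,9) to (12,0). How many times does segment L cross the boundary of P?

The segment meets the boundary at (8.667,5).

1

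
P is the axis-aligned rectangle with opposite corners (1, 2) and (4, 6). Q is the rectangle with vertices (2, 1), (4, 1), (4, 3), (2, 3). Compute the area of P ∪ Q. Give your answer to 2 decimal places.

By inclusion–exclusion:
Individual areas: |P| = 12, |Q| = 4.
|P∩Q|: x∈[2,4], y∈[2,3] → 2·1 = 2.
|P ∪ Q| = 16 − 2 = 14.00.

14.00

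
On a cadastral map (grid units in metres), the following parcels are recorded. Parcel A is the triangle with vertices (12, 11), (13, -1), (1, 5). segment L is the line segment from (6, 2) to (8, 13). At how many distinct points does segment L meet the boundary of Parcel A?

2

The segment meets the boundary at (7.156,8.358), (6.083,2.458).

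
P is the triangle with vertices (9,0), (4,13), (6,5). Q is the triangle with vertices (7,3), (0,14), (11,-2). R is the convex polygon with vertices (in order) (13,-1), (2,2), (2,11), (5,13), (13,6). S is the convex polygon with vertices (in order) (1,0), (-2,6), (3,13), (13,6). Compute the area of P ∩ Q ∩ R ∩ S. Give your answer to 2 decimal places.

The intersection is the polygon with vertices (6,5), (5.893,5.429), (7.419,3.209), (7.154,3.077).
By the shoelace formula its area is 0.54.

0.54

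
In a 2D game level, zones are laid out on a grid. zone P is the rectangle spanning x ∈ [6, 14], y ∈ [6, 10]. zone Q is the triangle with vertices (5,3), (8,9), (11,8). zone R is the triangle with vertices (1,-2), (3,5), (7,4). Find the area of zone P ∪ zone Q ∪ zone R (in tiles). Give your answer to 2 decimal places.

49.61

By inclusion–exclusion:
Individual areas: |zone P| = 32, |zone Q| = 10.5, |zone R| = 15.
|zone P∩zone Q| = 7.35.
|zone P∩zone R| = 0.
|zone Q∩zone R| = 0.5385.
|zone P∩zone Q∩zone R| = 0.
|zone P ∪ zone Q ∪ zone R| = 57.5 − 7.8885 + 0 = 49.61.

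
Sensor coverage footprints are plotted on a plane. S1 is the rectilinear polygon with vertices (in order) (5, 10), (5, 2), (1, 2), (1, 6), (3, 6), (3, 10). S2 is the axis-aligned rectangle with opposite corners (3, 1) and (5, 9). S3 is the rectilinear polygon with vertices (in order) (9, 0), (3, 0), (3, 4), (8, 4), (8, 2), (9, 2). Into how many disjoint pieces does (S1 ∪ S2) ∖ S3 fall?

(S1 ∪ S2) ∖ S3 is a single connected region.

1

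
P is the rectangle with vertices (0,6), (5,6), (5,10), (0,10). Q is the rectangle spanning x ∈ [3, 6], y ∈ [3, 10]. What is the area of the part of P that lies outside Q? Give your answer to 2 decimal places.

12.00

|P∩Q|: x∈[3,5], y∈[6,10] → 2·4 = 8.
|P| = 20.
|P ∖ Q| = |P| − |P∩Q| = 20 − 8 = 12.00.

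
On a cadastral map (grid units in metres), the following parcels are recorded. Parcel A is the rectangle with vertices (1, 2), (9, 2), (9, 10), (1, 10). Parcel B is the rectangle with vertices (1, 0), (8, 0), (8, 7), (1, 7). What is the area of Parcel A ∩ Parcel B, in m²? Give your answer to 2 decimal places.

|Parcel A∩Parcel B|: x∈[1,8], y∈[2,7] → 7·5 = 35.

35.00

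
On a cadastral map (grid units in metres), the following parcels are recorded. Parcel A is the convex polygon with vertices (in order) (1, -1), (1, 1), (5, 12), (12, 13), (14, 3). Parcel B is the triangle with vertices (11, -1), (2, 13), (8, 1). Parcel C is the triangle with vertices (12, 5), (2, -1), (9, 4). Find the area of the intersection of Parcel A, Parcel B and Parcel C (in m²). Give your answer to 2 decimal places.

0.70

The intersection is the polygon with vertices (8.495,2.897), (7.385,2.231), (7.158,2.684), (8.168,3.406).
By the shoelace formula its area is 0.70.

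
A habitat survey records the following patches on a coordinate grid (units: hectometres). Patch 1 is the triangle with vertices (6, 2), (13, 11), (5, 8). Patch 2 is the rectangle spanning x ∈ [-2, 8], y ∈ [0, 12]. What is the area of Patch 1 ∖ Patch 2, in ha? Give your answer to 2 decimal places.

11.38

|Patch 1| = 25.5, |Patch 1∩Patch 2| = 14.1161.
|Patch 1 ∖ Patch 2| = |Patch 1| − |Patch 1∩Patch 2| = 25.5 − 14.1161 = 11.38.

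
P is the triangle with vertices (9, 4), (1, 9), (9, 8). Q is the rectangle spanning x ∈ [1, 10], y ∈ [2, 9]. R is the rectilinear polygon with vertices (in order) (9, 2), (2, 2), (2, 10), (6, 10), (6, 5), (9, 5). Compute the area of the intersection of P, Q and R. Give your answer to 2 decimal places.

6.80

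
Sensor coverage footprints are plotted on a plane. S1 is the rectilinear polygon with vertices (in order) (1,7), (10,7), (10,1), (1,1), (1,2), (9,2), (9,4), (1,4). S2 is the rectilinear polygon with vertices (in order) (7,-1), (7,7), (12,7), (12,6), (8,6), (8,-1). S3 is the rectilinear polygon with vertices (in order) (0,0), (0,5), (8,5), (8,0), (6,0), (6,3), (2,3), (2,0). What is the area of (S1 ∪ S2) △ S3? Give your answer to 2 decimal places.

46.00

|S1 ∪ S2| = 44.
|(S1 ∪ S2) ∩ S3| = 13.
|(S1 ∪ S2) △ S3| = 44 + 28 − 26 = 46.00.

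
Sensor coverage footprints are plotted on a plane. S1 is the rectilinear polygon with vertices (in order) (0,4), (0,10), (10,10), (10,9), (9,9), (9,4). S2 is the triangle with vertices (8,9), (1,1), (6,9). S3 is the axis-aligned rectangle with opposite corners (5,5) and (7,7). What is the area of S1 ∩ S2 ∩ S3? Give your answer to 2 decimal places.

0.89

The intersection is the polygon with vertices (5,5.571), (5,7), (6.25,7).
By the shoelace formula its area is 0.89.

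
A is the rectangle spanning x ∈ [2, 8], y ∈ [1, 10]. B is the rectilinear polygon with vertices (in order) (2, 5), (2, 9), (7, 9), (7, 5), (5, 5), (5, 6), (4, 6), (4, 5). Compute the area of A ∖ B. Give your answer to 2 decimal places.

35.00

|A| = 54, |A∩B| = 19.
|A ∖ B| = |A| − |A∩B| = 54 − 19 = 35.00.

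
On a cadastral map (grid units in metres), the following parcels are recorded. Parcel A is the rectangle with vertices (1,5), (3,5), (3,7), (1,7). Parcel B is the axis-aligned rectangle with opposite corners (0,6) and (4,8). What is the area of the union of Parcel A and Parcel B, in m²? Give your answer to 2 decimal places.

10.00

By inclusion–exclusion:
Individual areas: |Parcel A| = 4, |Parcel B| = 8.
|Parcel A∩Parcel B|: x∈[1,3], y∈[6,7] → 2·1 = 2.
|Parcel A ∪ Parcel B| = 12 − 2 = 10.00.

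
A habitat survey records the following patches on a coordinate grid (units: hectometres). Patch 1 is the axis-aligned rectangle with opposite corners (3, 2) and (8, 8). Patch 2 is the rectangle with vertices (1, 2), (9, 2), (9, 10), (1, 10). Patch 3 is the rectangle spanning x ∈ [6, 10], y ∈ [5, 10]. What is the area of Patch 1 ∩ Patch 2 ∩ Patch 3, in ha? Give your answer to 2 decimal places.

6.00

The intersection is the polygon with vertices (8,8), (8,5), (6,5), (6,8).
By the shoelace formula its area is 6.00.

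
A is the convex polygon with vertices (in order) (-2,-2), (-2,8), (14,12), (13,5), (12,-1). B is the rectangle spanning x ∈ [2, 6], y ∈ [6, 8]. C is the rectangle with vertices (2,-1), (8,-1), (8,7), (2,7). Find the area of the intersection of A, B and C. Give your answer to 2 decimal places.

The intersection is the polygon with vertices (2,7), (6,7), (6,6), (2,6).
By the shoelace formula its area is 4.00.

4.00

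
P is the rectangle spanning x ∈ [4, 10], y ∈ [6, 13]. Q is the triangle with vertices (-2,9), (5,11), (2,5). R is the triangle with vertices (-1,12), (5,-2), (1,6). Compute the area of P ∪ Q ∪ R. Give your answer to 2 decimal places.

By inclusion–exclusion:
Individual areas: |P| = 42, |Q| = 18, |R| = 4.
|P∩Q| = 0.8571.
|P∩R| = 0.
|Q∩R| = 1.7146.
|P∩Q∩R| = 0.
|P ∪ Q ∪ R| = 64 − 2.5718 + 0 = 61.43.

61.43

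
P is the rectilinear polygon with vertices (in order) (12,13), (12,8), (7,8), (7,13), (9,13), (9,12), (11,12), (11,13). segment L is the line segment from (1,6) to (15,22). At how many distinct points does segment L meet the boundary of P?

The segment meets the boundary at (7.125,13), (7,12.857).

2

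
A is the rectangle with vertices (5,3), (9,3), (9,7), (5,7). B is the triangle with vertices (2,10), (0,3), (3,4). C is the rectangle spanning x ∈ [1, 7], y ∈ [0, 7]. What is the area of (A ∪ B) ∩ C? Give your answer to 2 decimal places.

|A ∪ B| = 25.5.
|(A ∪ B) ∩ C| = 13.88.

13.88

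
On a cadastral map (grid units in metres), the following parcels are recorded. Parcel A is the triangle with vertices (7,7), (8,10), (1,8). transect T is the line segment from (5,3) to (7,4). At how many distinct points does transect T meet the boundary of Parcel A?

The segment lies entirely outside Parcel A and never meets its boundary.

0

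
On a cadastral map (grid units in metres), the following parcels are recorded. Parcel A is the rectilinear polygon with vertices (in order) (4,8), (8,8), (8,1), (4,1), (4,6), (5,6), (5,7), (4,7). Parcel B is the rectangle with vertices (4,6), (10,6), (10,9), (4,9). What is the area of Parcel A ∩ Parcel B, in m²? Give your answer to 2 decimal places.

7.00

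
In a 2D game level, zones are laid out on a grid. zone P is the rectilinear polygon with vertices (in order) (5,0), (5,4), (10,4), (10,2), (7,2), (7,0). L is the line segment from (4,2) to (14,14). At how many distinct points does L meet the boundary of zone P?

The segment meets the boundary at (5.667,4), (5,3.2).

2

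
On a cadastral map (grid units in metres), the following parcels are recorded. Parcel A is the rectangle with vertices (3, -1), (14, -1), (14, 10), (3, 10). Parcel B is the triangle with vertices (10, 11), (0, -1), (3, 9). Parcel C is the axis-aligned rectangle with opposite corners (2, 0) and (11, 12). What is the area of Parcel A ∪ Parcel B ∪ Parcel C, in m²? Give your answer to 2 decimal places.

By inclusion–exclusion:
Individual areas: |Parcel A| = 121, |Parcel B| = 32, |Parcel C| = 108.
|Parcel A∩Parcel B| = 21.0667.
|Parcel A∩Parcel C|: x∈[3,11], y∈[0,10] → 8·10 = 80.
|Parcel B∩Parcel C| = 27.7333.
|Parcel A∩Parcel B∩Parcel C| = 21.0667.
|Parcel A ∪ Parcel B ∪ Parcel C| = 261 − 128.8 + 21.0667 = 153.27.

153.27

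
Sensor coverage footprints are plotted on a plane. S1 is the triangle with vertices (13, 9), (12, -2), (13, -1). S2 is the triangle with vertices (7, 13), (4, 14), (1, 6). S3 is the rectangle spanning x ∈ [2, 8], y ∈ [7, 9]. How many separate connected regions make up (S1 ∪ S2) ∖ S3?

(S1 ∪ S2) ∖ S3 splits into 3 disjoint pieces (area 5, area 11.3304, area 0.75).

3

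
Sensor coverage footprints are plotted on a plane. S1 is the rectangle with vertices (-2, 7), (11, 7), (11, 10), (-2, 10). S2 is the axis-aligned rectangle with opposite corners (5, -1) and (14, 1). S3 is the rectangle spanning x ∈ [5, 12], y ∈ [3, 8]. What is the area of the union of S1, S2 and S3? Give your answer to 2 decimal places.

By inclusion–exclusion:
Individual areas: |S1| = 39, |S2| = 18, |S3| = 35.
|S1∩S2| = 0 (no overlap).
|S1∩S3|: x∈[5,11], y∈[7,8] → 6·1 = 6.
|S2∩S3| = 0 (no overlap).
|S1∩S2∩S3| = 0.
|S1 ∪ S2 ∪ S3| = 92 − 6 + 0 = 86.00.

86.00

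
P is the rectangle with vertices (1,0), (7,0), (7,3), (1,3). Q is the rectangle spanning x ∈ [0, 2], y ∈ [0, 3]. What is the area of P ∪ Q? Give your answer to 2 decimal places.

By inclusion–exclusion:
Individual areas: |P| = 18, |Q| = 6.
|P∩Q|: x∈[1,2], y∈[0,3] → 1·3 = 3.
|P ∪ Q| = 24 − 3 = 21.00.

21.00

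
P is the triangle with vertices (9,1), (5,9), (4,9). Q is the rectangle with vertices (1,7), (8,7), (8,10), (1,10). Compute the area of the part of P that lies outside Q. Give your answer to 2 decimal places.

2.25

|P| = 4, |P∩Q| = 1.75.
|P ∖ Q| = |P| − |P∩Q| = 4 − 1.75 = 2.25.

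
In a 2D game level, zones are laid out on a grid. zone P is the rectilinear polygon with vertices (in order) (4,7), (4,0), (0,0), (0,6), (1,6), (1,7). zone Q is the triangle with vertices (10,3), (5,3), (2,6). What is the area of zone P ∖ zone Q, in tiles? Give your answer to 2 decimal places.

25.75

|zone P| = 27, |zone P∩zone Q| = 1.25.
|zone P ∖ zone Q| = |zone P| − |zone P∩zone Q| = 27 − 1.25 = 25.75.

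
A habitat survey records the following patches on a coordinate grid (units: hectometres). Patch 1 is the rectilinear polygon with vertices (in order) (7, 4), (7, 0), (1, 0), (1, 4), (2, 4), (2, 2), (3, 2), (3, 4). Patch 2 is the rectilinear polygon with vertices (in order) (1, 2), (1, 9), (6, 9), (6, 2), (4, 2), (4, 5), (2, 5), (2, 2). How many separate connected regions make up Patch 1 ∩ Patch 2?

Patch 1 ∩ Patch 2 splits into 2 disjoint pieces (area 2, area 4).

2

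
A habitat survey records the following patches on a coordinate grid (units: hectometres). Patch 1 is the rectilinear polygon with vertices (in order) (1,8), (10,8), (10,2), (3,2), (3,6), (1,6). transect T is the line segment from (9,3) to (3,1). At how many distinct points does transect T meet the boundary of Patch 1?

The segment meets the boundary at (6,2).

1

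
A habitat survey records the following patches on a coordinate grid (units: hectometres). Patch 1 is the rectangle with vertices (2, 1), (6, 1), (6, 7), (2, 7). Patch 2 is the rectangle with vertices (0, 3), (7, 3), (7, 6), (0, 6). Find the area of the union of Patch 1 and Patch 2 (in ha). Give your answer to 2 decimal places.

33.00

By inclusion–exclusion:
Individual areas: |Patch 1| = 24, |Patch 2| = 21.
|Patch 1∩Patch 2|: x∈[2,6], y∈[3,6] → 4·3 = 12.
|Patch 1 ∪ Patch 2| = 45 − 12 = 33.00.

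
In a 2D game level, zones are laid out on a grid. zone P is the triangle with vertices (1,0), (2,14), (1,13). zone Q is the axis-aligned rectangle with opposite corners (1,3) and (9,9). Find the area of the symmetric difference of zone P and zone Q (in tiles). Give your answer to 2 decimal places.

|zone P| = 6.5, |zone Q| = 48, |zone P∩zone Q| = 2.5714.
|zone P △ zone Q| = |zone P| + |zone Q| − 2·|zone P∩zone Q| = 6.5 + 48 − 5.1429 = 49.36.

49.36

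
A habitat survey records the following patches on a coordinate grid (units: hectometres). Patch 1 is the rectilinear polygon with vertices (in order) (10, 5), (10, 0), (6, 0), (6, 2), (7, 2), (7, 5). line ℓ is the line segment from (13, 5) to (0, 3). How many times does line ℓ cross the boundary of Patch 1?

The segment meets the boundary at (10,4.538), (7,4.077).

2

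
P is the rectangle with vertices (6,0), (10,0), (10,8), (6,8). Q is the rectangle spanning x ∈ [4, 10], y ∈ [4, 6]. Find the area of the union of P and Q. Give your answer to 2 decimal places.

By inclusion–exclusion:
Individual areas: |P| = 32, |Q| = 12.
|P∩Q|: x∈[6,10], y∈[4,6] → 4·2 = 8.
|P ∪ Q| = 44 − 8 = 36.00.

36.00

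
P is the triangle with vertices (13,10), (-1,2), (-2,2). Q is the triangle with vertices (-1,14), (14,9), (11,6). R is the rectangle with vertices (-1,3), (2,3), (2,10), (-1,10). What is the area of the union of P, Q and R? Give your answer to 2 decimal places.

53.89

By inclusion–exclusion:
Individual areas: |P| = 4, |Q| = 30, |R| = 21.
|P∩Q| = 0.3539.
|P∩R| = 0.7577.
|Q∩R| = 0.
|P∩Q∩R| = 0.
|P ∪ Q ∪ R| = 55 − 1.1116 + 0 = 53.89.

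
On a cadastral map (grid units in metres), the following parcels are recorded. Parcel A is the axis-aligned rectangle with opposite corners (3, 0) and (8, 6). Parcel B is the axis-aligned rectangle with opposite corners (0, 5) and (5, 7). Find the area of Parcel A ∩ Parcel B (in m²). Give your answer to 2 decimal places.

2.00

|Parcel A∩Parcel B|: x∈[3,5], y∈[5,6] → 2·1 = 2.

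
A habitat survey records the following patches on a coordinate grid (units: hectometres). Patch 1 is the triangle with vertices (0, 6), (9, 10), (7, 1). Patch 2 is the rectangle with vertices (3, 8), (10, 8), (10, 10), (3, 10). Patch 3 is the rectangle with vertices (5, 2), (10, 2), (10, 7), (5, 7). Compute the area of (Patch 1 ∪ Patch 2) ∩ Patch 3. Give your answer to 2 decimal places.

13.76

The region (Patch 1 ∪ Patch 2) ∩ Patch 3 is the polygon with vertices (7.222,2), (5.6,2), (5,2.429), (5,7), (8.333,7).
By the shoelace formula its area is 13.76.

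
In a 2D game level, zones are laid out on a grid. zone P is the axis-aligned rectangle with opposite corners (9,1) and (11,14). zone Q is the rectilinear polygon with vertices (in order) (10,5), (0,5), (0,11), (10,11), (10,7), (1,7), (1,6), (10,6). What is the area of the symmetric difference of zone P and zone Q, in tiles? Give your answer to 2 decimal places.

67.00

|zone P| = 26, |zone Q| = 51, |zone P∩zone Q| = 5.
|zone P △ zone Q| = |zone P| + |zone Q| − 2·|zone P∩zone Q| = 26 + 51 − 10 = 67.00.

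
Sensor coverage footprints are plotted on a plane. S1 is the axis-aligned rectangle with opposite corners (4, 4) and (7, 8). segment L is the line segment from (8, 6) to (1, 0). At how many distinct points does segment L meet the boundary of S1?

2

The segment meets the boundary at (5.667,4), (7,5.143).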